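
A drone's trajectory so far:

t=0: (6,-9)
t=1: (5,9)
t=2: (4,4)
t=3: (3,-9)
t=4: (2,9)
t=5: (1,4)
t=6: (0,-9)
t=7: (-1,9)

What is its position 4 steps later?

First: linear, -1 per step → -5 at step 11.
Second: cycles through -9, 9, 4 every 3 steps. Step 11 lands at position 2 of the cycle → 4.

(-5,4)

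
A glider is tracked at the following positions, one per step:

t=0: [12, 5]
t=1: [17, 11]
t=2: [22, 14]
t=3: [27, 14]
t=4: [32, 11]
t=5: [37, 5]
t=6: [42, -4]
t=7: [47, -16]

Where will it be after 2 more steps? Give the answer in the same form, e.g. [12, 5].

[57, -49]

Successive displacements: [+5, +6], [+5, +3], [+5, +0], [+5, -3], [+5, -6], [+5, -9], [+5, -12] — each changes by [+0, -3].
step 8: [47, -16] + [+5, -15] → [52, -31]
step 9: [52, -31] + [+5, -18] → [57, -49]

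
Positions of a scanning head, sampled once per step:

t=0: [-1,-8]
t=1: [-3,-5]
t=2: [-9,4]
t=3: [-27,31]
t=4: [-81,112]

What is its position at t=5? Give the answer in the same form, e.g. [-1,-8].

[-243,355]

Step-to-step displacements: [-2,+3], [-6,+9], [-18,+27], [-54,+81]; each is 3× the previous.
step 5: [-81,112] + [-162,+243] → [-243,355]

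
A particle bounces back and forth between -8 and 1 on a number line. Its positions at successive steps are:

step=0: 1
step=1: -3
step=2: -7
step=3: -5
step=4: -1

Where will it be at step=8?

The value reflects between -8 and 1, moving 4 per step.
  step 5: -1 → -1
  step 6: -1 → -5
  step 7: -5 → -7
  step 8: -7 → -3

-3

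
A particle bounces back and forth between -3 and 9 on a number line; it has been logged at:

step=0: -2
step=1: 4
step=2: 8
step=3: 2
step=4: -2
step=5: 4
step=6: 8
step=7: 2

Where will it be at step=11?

2

The value travels 6 per step and bounces off the walls at -3 and 9.
  step 8: 2 → -2
  step 9: -2 → 4
  step 10: 4 → 8
  step 11: 8 → 2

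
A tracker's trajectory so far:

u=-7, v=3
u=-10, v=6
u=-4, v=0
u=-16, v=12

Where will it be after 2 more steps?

u=-40, v=36

Step-to-step displacements: (-3, +3), (+6, -6), (-12, +12); each is -2× the previous.
step 4: u=-16, v=12 + (+24, -24) → u=8, v=-12
step 5: u=8, v=-12 + (-48, +48) → u=-40, v=36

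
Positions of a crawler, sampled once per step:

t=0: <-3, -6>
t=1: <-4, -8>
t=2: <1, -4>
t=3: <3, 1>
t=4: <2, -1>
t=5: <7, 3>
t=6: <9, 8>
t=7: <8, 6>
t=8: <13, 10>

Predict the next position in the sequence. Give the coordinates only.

<15, 15>

The moves between consecutive positions are <-1, -2>, <+5, +4>, <+2, +5>, <-1, -2>, <+5, +4>, <+2, +5>, <-1, -2>, <+5, +4>; they repeat the 3-cycle [<-1, -2>, <+5, +4>, <+2, +5>].
step 9: apply <+2, +5> → <15, 15>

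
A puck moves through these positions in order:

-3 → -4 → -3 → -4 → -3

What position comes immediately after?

-4

The jumps are -1, +1, -1, +1 — a geometric progression with ratio -1.
step 5: -3 − 1 → -4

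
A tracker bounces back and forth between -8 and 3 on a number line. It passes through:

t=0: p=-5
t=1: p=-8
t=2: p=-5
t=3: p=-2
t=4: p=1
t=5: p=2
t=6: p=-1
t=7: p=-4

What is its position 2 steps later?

The value travels 3 per step and bounces off the walls at -8 and 3.
  step 8: -4 → -7
  step 9: -7 → -6

p=-6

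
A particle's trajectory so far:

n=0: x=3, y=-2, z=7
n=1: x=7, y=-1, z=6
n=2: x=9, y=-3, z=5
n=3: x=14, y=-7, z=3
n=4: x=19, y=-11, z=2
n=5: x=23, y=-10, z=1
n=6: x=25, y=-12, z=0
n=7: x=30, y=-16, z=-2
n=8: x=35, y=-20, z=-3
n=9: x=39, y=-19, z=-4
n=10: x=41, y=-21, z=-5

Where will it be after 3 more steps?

x=55, y=-28, z=-9

Step-to-step displacements: (+4, +1, -1), (+2, -2, -1), (+5, -4, -2), (+5, -4, -1), (+4, +1, -1), (+2, -2, -1), (+5, -4, -2), (+5, -4, -1), (+4, +1, -1), (+2, -2, -1) — a repeating cycle of length 4.
step 11: apply (+5, -4, -2) → x=46, y=-25, z=-7
step 12: apply (+5, -4, -1) → x=51, y=-29, z=-8
step 13: apply (+4, +1, -1) → x=55, y=-28, z=-9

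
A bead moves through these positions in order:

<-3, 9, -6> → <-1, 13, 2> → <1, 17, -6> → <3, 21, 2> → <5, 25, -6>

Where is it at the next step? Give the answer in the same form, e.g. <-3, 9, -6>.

<7, 29, 2>

The first coordinate changes by +2 each step, so at step 5 it is -3 + 5·(2) = 7.
The second coordinate changes by +4 each step, so at step 5 it is 9 + 5·(4) = 29.
The third coordinate repeats the cycle [-6, 2] with period 2; step 5 mod 2 = 1, giving 2.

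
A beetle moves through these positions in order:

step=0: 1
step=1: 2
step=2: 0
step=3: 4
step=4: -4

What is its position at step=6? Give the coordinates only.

Consecutive displacements +1, -2, +4, -8 scale by a factor of -2 each step.
step 5: -4 + 16 → 12
step 6: 12 − 32 → -20

-20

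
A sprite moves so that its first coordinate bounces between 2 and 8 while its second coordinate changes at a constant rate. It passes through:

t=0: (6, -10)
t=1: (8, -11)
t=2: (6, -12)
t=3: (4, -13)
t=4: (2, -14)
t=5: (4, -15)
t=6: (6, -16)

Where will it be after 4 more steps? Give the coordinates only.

(2, -20)

The first coordinate travels 2 per step and bounces off the walls at 2 and 8.
  step 7: 6 → 8
  step 8: 8 → 6
  step 9: 6 → 4
  step 10: 4 → 2
The second coordinate changes by -1 each step: at step 10 it is -20.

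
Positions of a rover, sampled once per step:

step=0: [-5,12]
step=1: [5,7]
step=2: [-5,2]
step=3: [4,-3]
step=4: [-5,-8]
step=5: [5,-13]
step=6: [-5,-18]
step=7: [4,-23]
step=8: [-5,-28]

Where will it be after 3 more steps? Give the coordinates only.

[4,-43]

The first coordinate repeats the cycle [-5, 5, -5, 4] with period 4; step 11 mod 4 = 3, giving 4.
The second coordinate changes by -5 each step, so at step 11 it is 12 + 11·(-5) = -43.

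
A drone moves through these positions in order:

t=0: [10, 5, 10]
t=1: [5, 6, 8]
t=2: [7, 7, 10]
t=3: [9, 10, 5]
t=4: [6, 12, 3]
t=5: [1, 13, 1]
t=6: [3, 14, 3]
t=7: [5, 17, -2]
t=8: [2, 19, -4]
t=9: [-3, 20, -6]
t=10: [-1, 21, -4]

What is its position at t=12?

[-2, 26, -11]

Step-to-step displacements: [-5, +1, -2], [+2, +1, +2], [+2, +3, -5], [-3, +2, -2], [-5, +1, -2], [+2, +1, +2], [+2, +3, -5], [-3, +2, -2], [-5, +1, -2], [+2, +1, +2] — a repeating cycle of length 4.
step 11: apply [+2, +3, -5] → [1, 24, -9]
step 12: apply [-3, +2, -2] → [-2, 26, -11]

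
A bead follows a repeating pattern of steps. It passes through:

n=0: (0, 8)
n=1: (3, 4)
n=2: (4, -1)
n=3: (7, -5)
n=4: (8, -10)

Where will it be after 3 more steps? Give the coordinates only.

Step-to-step displacements: (+3, -4), (+1, -5), (+3, -4), (+1, -5) — a repeating cycle of length 2.
step 5: apply (+3, -4) → (11, -14)
step 6: apply (+1, -5) → (12, -19)
step 7: apply (+3, -4) → (15, -23)

(15, -23)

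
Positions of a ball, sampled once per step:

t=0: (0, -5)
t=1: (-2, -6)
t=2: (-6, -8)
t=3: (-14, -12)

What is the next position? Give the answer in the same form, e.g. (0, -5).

(-30, -20)

The jumps are (-2, -1), (-4, -2), (-8, -4) — a geometric progression with ratio 2.
step 4: (-14, -12) + (-16, -8) → (-30, -20)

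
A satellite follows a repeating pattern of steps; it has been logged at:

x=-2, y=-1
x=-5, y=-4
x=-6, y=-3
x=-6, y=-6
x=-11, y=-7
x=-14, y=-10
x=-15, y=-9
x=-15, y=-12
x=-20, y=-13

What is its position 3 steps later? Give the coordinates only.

x=-24, y=-18

Differencing gives (-3, -3), (-1, +1), (+0, -3), (-5, -1), (-3, -3), (-1, +1), (+0, -3), (-5, -1). This is the pattern (-3, -3), (-1, +1), (+0, -3), (-5, -1) repeated.
step 9: apply (-3, -3) → x=-23, y=-16
step 10: apply (-1, +1) → x=-24, y=-15
step 11: apply (+0, -3) → x=-24, y=-18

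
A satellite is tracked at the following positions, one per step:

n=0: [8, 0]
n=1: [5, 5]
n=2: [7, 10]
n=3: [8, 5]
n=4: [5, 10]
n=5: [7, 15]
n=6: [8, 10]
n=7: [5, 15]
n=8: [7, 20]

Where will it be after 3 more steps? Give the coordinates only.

[7, 25]

Differencing gives [-3, +5], [+2, +5], [+1, -5], [-3, +5], [+2, +5], [+1, -5], [-3, +5], [+2, +5]. This is the pattern [-3, +5], [+2, +5], [+1, -5] repeated.
step 9: apply [+1, -5] → [8, 15]
step 10: apply [-3, +5] → [5, 20]
step 11: apply [+2, +5] → [7, 25]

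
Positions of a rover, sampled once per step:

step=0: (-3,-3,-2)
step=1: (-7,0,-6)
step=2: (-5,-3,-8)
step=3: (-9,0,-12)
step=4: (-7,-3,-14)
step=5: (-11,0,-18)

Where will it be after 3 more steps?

Differencing gives (-4,+3,-4), (+2,-3,-2), (-4,+3,-4), (+2,-3,-2), (-4,+3,-4). This is the pattern (-4,+3,-4), (+2,-3,-2) repeated.
step 6: apply (+2,-3,-2) → (-9,-3,-20)
step 7: apply (-4,+3,-4) → (-13,0,-24)
step 8: apply (+2,-3,-2) → (-11,-3,-26)

(-11,-3,-26)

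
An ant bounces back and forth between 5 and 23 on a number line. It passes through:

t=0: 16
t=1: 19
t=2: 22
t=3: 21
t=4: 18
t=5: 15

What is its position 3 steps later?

The value travels 3 per step and bounces off the walls at 5 and 23.
  step 6: 15 → 12
  step 7: 12 → 9
  step 8: 9 → 6

6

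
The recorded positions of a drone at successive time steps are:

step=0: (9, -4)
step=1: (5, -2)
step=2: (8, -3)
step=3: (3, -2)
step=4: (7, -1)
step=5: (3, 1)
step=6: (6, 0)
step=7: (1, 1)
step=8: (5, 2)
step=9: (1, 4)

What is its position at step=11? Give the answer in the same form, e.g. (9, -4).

(-1, 4)

The moves between consecutive positions are (-4, +2), (+3, -1), (-5, +1), (+4, +1), (-4, +2), (+3, -1), (-5, +1), (+4, +1), (-4, +2); they repeat the 4-cycle [(-4, +2), (+3, -1), (-5, +1), (+4, +1)].
step 10: apply (+3, -1) → (4, 3)
step 11: apply (-5, +1) → (-1, 4)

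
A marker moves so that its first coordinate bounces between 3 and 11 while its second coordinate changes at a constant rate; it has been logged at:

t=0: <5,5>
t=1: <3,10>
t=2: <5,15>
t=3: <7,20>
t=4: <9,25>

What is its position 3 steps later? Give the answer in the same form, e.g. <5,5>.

The first coordinate travels 2 per step and bounces off the walls at 3 and 11.
  step 5: 9 → 11
  step 6: 11 → 9
  step 7: 9 → 7
The second coordinate changes by +5 each step: at step 7 it is 40.

<7,40>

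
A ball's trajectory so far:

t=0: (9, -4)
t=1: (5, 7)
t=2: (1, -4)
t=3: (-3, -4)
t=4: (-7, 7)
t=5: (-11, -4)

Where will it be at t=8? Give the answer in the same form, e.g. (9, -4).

The first coordinate changes by -4 each step, so at step 8 it is 9 + 8·(-4) = -23.
The second coordinate repeats the cycle [-4, 7, -4] with period 3; step 8 mod 3 = 2, giving -4.

(-23, -4)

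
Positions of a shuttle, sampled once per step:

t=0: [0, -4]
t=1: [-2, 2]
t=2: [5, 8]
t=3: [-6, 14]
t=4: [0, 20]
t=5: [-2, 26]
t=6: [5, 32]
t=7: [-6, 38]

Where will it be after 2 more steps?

First: cycles through 0, -2, 5, -6 every 4 steps. Step 9 lands at position 1 of the cycle → -2.
Second: linear, +6 per step → 50 at step 9.

[-2, 50]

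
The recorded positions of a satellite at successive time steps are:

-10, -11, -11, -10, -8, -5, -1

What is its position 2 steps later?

10

Taking differences between consecutive positions: -1, +0, +1, +2, +3, +4. These grow by +1 each step.
step 7: -1 + 5 → 4
step 8: 4 + 6 → 10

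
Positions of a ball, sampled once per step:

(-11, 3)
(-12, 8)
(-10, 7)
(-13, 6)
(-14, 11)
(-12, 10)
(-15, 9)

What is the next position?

(-16, 14)

Differencing gives (-1, +5), (+2, -1), (-3, -1), (-1, +5), (+2, -1), (-3, -1). This is the pattern (-1, +5), (+2, -1), (-3, -1) repeated.
step 7: apply (-1, +5) → (-16, 14)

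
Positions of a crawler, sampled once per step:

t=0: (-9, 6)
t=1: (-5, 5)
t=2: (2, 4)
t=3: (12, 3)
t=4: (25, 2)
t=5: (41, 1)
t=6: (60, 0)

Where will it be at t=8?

(107, -2)

Taking differences between consecutive positions: (+4, -1), (+7, -1), (+10, -1), (+13, -1), (+16, -1), (+19, -1). These grow by (+3, +0) each step.
step 7: (60, 0) + (+22, -1) → (82, -1)
step 8: (82, -1) + (+25, -1) → (107, -2)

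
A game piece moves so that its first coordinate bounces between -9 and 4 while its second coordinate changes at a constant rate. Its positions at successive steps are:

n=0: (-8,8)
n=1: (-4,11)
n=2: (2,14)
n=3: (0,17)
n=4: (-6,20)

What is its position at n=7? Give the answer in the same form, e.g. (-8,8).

(2,29)

The first coordinate travels 6 per step and bounces off the walls at -9 and 4.
  step 5: -6 → -6
  step 6: -6 → 0
  step 7: 0 → 2
The second coordinate changes by +3 each step: at step 7 it is 29.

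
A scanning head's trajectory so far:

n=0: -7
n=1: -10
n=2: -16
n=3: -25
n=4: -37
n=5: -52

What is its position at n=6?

-70

Taking differences between consecutive positions: -3, -6, -9, -12, -15. These grow by -3 each step.
step 6: -52 − 18 → -70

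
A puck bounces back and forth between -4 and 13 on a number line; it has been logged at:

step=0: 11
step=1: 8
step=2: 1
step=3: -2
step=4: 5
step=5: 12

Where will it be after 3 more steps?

The value reflects between -4 and 13, moving 7 per step.
  step 6: 12 → 7
  step 7: 7 → 0
  step 8: 0 → -1

-1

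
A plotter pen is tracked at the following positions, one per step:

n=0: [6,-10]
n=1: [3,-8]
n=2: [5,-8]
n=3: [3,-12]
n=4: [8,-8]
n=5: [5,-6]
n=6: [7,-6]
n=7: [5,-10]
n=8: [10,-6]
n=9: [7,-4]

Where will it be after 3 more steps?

[12,-4]

The moves between consecutive positions are [-3,+2], [+2,+0], [-2,-4], [+5,+4], [-3,+2], [+2,+0], [-2,-4], [+5,+4], [-3,+2]; they repeat the 4-cycle [[-3,+2], [+2,+0], [-2,-4], [+5,+4]].
step 10: apply [+2,+0] → [9,-4]
step 11: apply [-2,-4] → [7,-8]
step 12: apply [+5,+4] → [12,-4]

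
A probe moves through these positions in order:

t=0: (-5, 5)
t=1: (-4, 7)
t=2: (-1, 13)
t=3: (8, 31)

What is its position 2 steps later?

(116, 247)

The jumps are (+1, +2), (+3, +6), (+9, +18) — a geometric progression with ratio 3.
step 4: (8, 31) + (+27, +54) → (35, 85)
step 5: (35, 85) + (+81, +162) → (116, 247)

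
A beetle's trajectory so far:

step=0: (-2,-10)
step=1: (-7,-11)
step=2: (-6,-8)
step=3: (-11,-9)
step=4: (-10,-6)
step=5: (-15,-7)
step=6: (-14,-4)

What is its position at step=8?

Differencing gives (-5,-1), (+1,+3), (-5,-1), (+1,+3), (-5,-1), (+1,+3). This is the pattern (-5,-1), (+1,+3) repeated.
step 7: apply (-5,-1) → (-19,-5)
step 8: apply (+1,+3) → (-18,-2)

(-18,-2)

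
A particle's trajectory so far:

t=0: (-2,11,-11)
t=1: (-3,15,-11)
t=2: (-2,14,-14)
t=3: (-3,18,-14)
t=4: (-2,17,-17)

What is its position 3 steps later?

(-3,24,-20)

Differencing gives (-1,+4,+0), (+1,-1,-3), (-1,+4,+0), (+1,-1,-3). This is the pattern (-1,+4,+0), (+1,-1,-3) repeated.
step 5: apply (-1,+4,+0) → (-3,21,-17)
step 6: apply (+1,-1,-3) → (-2,20,-20)
step 7: apply (-1,+4,+0) → (-3,24,-20)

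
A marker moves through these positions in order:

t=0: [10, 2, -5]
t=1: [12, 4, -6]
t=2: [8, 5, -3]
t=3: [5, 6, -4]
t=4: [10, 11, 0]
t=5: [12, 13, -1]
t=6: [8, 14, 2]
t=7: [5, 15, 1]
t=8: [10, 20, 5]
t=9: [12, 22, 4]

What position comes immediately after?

Step-to-step displacements: [+2, +2, -1], [-4, +1, +3], [-3, +1, -1], [+5, +5, +4], [+2, +2, -1], [-4, +1, +3], [-3, +1, -1], [+5, +5, +4], [+2, +2, -1] — a repeating cycle of length 4.
step 10: apply [-4, +1, +3] → [8, 23, 7]

[8, 23, 7]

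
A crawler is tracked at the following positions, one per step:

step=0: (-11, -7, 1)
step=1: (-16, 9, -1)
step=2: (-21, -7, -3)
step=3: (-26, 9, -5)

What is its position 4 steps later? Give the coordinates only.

(-46, 9, -13)

The first coordinate changes by -5 each step, so at step 7 it is -11 + 7·(-5) = -46.
The second coordinate repeats the cycle [-7, 9] with period 2; step 7 mod 2 = 1, giving 9.
The third coordinate changes by -2 each step, so at step 7 it is 1 + 7·(-2) = -13.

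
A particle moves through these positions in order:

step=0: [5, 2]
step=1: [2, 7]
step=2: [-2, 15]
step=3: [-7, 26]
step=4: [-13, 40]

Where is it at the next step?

Successive displacements: [-3, +5], [-4, +8], [-5, +11], [-6, +14] — each changes by [-1, +3].
step 5: [-13, 40] + [-7, +17] → [-20, 57]

[-20, 57]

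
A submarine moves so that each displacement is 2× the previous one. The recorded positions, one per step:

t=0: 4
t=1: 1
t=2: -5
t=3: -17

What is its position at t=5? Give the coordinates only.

-89

Step-to-step displacements: -3, -6, -12; each is 2× the previous.
step 4: -17 − 24 → -41
step 5: -41 − 48 → -89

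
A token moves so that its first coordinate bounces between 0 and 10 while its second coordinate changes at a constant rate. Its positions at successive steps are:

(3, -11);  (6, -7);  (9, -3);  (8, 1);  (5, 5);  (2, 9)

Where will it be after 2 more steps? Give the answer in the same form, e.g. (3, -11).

The first coordinate travels 3 per step and bounces off the walls at 0 and 10.
  step 6: 2 → 1
  step 7: 1 → 4
The second coordinate changes by +4 each step: at step 7 it is 17.

(4, 17)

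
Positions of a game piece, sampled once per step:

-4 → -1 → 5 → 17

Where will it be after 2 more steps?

Consecutive displacements +3, +6, +12 scale by a factor of 2 each step.
step 4: 17 + 24 → 41
step 5: 41 + 48 → 89

89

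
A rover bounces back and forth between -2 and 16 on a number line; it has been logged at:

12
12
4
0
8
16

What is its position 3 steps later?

4

The value travels 8 per step and bounces off the walls at -2 and 16.
  step 6: 16 → 8
  step 7: 8 → 0
  step 8: 0 → 4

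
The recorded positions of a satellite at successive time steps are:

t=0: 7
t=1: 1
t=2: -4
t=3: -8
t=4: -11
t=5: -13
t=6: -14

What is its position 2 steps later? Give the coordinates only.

-13

First differences are -6, -5, -4, -3, -2, -1; their common second difference is +1 (constant acceleration).
step 7: -14 + 0 → -14
step 8: -14 + 1 → -13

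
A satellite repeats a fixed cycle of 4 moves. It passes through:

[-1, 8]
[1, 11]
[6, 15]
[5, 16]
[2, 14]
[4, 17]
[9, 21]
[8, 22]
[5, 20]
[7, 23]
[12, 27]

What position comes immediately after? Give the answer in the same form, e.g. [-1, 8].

The moves between consecutive positions are [+2, +3], [+5, +4], [-1, +1], [-3, -2], [+2, +3], [+5, +4], [-1, +1], [-3, -2], [+2, +3], [+5, +4]; they repeat the 4-cycle [[+2, +3], [+5, +4], [-1, +1], [-3, -2]].
step 11: apply [-1, +1] → [11, 28]

[11, 28]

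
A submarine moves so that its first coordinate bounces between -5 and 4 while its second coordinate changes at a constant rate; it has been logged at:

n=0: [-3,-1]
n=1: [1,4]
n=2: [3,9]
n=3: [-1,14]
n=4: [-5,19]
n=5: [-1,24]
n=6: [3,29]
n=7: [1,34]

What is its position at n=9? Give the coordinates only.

The first coordinate travels 4 per step and bounces off the walls at -5 and 4.
  step 8: 1 → -3
  step 9: -3 → -3
The second coordinate changes by +5 each step: at step 9 it is 44.

[-3,44]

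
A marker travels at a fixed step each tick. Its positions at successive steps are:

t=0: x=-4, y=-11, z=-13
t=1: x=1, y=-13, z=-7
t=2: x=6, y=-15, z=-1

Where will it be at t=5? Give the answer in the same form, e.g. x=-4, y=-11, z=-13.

x=21, y=-21, z=17

Constant displacement of (+5,-2,+6) per step.
step 3: x=6, y=-15, z=-1 + (+5,-2,+6) → x=11, y=-17, z=5
step 4: x=11, y=-17, z=5 + (+5,-2,+6) → x=16, y=-19, z=11
step 5: x=16, y=-19, z=11 + (+5,-2,+6) → x=21, y=-21, z=17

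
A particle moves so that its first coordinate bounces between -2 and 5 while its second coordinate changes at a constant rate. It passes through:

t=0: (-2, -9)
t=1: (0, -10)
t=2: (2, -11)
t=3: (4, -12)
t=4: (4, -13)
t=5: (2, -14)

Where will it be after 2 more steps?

The first coordinate travels 2 per step and bounces off the walls at -2 and 5.
  step 6: 2 → 0
  step 7: 0 → -2
The second coordinate changes by -1 each step: at step 7 it is -16.

(-2, -16)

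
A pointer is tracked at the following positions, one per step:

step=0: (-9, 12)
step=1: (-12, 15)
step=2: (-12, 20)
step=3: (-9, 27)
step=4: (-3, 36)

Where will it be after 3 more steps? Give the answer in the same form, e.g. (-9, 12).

First differences are (-3, +3), (+0, +5), (+3, +7), (+6, +9); their common second difference is (+3, +2) (constant acceleration).
step 5: (-3, 36) + (+9, +11) → (6, 47)
step 6: (6, 47) + (+12, +13) → (18, 60)
step 7: (18, 60) + (+15, +15) → (33, 75)

(33, 75)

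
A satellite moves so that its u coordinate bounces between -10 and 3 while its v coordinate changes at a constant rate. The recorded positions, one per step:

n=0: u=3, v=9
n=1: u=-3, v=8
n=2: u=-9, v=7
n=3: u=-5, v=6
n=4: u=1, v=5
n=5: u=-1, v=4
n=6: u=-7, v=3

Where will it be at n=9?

u=1, v=0

The u coordinate travels 6 per step and bounces off the walls at -10 and 3.
  step 7: -7 → -7
  step 8: -7 → -1
  step 9: -1 → 1
The v coordinate changes by -1 each step: at step 9 it is 0.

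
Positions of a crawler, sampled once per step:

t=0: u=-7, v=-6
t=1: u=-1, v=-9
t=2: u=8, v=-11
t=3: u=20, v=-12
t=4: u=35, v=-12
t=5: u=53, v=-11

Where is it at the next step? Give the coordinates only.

u=74, v=-9

First differences are (+6, -3), (+9, -2), (+12, -1), (+15, +0), (+18, +1); their common second difference is (+3, +1) (constant acceleration).
step 6: u=53, v=-11 + (+21, +2) → u=74, v=-9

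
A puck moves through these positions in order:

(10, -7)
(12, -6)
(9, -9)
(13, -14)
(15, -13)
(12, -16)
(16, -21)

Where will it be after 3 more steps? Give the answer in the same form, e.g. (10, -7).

Differencing gives (+2, +1), (-3, -3), (+4, -5), (+2, +1), (-3, -3), (+4, -5). This is the pattern (+2, +1), (-3, -3), (+4, -5) repeated.
step 7: apply (+2, +1) → (18, -20)
step 8: apply (-3, -3) → (15, -23)
step 9: apply (+4, -5) → (19, -28)

(19, -28)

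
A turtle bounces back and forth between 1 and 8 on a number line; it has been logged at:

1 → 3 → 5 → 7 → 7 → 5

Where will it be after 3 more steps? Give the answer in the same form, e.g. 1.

The value reflects between 1 and 8, moving 2 per step.
  step 6: 5 → 3
  step 7: 3 → 1
  step 8: 1 → 3

3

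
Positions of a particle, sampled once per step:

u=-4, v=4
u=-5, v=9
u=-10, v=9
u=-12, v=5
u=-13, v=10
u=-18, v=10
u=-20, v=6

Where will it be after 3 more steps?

u=-28, v=7

Differencing gives (-1, +5), (-5, +0), (-2, -4), (-1, +5), (-5, +0), (-2, -4). This is the pattern (-1, +5), (-5, +0), (-2, -4) repeated.
step 7: apply (-1, +5) → u=-21, v=11
step 8: apply (-5, +0) → u=-26, v=11
step 9: apply (-2, -4) → u=-28, v=7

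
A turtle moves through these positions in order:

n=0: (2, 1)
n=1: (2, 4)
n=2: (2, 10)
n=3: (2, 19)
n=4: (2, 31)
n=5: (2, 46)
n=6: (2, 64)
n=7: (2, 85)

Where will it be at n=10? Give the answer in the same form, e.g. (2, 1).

(2, 166)

Taking differences between consecutive positions: (+0, +3), (+0, +6), (+0, +9), (+0, +12), (+0, +15), (+0, +18), (+0, +21). These grow by (+0, +3) each step.
step 8: (2, 85) + (+0, +24) → (2, 109)
step 9: (2, 109) + (+0, +27) → (2, 136)
step 10: (2, 136) + (+0, +30) → (2, 166)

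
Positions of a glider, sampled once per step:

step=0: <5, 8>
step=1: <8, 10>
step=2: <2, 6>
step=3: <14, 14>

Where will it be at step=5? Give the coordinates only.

Step-to-step displacements: <+3, +2>, <-6, -4>, <+12, +8>; each is -2× the previous.
step 4: <14, 14> + <-24, -16> → <-10, -2>
step 5: <-10, -2> + <+48, +32> → <38, 30>

<38, 30>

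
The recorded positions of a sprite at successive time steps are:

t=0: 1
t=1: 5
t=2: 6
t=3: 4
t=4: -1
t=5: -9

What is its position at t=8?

-51

Taking differences between consecutive positions: +4, +1, -2, -5, -8. These grow by -3 each step.
step 6: -9 − 11 → -20
step 7: -20 − 14 → -34
step 8: -34 − 17 → -51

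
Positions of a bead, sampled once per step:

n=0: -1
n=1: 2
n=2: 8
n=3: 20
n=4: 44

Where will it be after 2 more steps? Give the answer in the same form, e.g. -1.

The jumps are +3, +6, +12, +24 — a geometric progression with ratio 2.
step 5: 44 + 48 → 92
step 6: 92 + 96 → 188

188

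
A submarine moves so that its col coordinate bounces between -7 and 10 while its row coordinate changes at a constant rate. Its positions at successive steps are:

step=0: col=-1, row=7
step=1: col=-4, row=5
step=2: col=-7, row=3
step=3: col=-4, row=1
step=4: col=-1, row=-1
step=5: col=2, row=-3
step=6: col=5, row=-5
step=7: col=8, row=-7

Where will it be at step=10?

The col coordinate reflects between -7 and 10, moving 3 per step.
  step 8: 8 → 9
  step 9: 9 → 6
  step 10: 6 → 3
The row coordinate changes by -2 each step: at step 10 it is -13.

col=3, row=-13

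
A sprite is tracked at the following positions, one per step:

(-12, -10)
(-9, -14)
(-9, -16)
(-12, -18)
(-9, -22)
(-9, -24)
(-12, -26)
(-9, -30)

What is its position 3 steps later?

Step-to-step displacements: (+3, -4), (+0, -2), (-3, -2), (+3, -4), (+0, -2), (-3, -2), (+3, -4) — a repeating cycle of length 3.
step 8: apply (+0, -2) → (-9, -32)
step 9: apply (-3, -2) → (-12, -34)
step 10: apply (+3, -4) → (-9, -38)

(-9, -38)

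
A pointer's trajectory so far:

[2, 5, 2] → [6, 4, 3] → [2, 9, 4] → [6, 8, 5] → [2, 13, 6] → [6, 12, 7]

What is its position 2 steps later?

Differencing gives [+4, -1, +1], [-4, +5, +1], [+4, -1, +1], [-4, +5, +1], [+4, -1, +1]. This is the pattern [+4, -1, +1], [-4, +5, +1] repeated.
step 6: apply [-4, +5, +1] → [2, 17, 8]
step 7: apply [+4, -1, +1] → [6, 16, 9]

[6, 16, 9]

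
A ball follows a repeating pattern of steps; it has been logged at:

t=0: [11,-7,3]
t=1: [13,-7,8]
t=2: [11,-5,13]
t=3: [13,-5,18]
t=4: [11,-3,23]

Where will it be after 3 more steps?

Differencing gives [+2,+0,+5], [-2,+2,+5], [+2,+0,+5], [-2,+2,+5]. This is the pattern [+2,+0,+5], [-2,+2,+5] repeated.
step 5: apply [+2,+0,+5] → [13,-3,28]
step 6: apply [-2,+2,+5] → [11,-1,33]
step 7: apply [+2,+0,+5] → [13,-1,38]

[13,-1,38]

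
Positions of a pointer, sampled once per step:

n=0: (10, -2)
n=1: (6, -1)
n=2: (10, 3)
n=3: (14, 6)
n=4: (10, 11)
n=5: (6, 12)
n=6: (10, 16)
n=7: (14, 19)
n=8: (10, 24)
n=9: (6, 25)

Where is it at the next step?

(10, 29)

Step-to-step displacements: (-4, +1), (+4, +4), (+4, +3), (-4, +5), (-4, +1), (+4, +4), (+4, +3), (-4, +5), (-4, +1) — a repeating cycle of length 4.
step 10: apply (+4, +4) → (10, 29)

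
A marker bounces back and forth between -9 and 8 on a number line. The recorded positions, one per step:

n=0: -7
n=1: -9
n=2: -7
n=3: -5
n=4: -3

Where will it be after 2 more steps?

The value reflects between -9 and 8, moving 2 per step.
  step 5: -3 → -1
  step 6: -1 → 1

1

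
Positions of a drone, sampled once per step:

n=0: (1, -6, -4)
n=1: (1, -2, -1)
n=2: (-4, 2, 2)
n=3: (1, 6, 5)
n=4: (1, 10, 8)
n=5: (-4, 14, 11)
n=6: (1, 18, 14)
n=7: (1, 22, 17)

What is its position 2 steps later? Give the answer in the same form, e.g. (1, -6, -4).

The first coordinate repeats the cycle [1, 1, -4] with period 3; step 9 mod 3 = 0, giving 1.
The second coordinate changes by +4 each step, so at step 9 it is -6 + 9·(4) = 30.
The third coordinate changes by +3 each step, so at step 9 it is -4 + 9·(3) = 23.

(1, 30, 23)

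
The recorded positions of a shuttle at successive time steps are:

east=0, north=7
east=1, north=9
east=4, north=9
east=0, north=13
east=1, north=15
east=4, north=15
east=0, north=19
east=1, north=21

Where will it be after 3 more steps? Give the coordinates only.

Step-to-step displacements: (+1, +2), (+3, +0), (-4, +4), (+1, +2), (+3, +0), (-4, +4), (+1, +2) — a repeating cycle of length 3.
step 8: apply (+3, +0) → east=4, north=21
step 9: apply (-4, +4) → east=0, north=25
step 10: apply (+1, +2) → east=1, north=27

east=1, north=27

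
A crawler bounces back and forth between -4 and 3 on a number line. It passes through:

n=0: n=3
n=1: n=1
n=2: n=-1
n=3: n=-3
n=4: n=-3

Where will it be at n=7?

The value reflects between -4 and 3, moving 2 per step.
  step 5: -3 → -1
  step 6: -1 → 1
  step 7: 1 → 3

n=3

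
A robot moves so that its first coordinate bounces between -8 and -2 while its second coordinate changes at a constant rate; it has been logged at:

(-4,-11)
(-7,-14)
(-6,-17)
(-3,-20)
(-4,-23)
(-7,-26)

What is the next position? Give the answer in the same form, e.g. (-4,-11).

The first coordinate reflects between -8 and -2, moving 3 per step.
  step 6: -7 → -6
The second coordinate changes by -3 each step: at step 6 it is -29.

(-6,-29)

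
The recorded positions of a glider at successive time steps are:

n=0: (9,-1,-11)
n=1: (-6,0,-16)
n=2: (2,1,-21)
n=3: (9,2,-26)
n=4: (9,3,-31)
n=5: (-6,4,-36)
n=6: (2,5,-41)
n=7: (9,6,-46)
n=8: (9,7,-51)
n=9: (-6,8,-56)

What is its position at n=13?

(-6,12,-76)

First: cycles through 9, -6, 2, 9 every 4 steps. Step 13 lands at position 1 of the cycle → -6.
Second: linear, +1 per step → 12 at step 13.
Third: linear, -5 per step → -76 at step 13.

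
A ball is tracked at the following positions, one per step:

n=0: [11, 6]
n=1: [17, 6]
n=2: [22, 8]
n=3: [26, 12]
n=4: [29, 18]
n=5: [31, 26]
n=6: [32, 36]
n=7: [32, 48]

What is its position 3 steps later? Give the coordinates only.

Taking differences between consecutive positions: [+6, +0], [+5, +2], [+4, +4], [+3, +6], [+2, +8], [+1, +10], [+0, +12]. These grow by [-1, +2] each step.
step 8: [32, 48] + [-1, +14] → [31, 62]
step 9: [31, 62] + [-2, +16] → [29, 78]
step 10: [29, 78] + [-3, +18] → [26, 96]

[26, 96]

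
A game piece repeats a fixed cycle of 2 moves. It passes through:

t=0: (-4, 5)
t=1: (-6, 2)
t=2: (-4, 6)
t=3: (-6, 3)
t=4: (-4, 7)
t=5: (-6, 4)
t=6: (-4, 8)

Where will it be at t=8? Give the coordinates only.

(-4, 9)

Step-to-step displacements: (-2, -3), (+2, +4), (-2, -3), (+2, +4), (-2, -3), (+2, +4) — a repeating cycle of length 2.
step 7: apply (-2, -3) → (-6, 5)
step 8: apply (+2, +4) → (-4, 9)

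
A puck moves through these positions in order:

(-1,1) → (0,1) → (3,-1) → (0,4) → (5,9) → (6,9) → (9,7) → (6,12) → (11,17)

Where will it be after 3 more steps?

(12,20)

Differencing gives (+1,+0), (+3,-2), (-3,+5), (+5,+5), (+1,+0), (+3,-2), (-3,+5), (+5,+5). This is the pattern (+1,+0), (+3,-2), (-3,+5), (+5,+5) repeated.
step 9: apply (+1,+0) → (12,17)
step 10: apply (+3,-2) → (15,15)
step 11: apply (-3,+5) → (12,20)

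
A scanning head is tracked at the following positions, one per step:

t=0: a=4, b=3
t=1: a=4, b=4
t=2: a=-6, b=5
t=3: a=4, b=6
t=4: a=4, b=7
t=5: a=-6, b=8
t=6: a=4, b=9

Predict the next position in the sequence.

a=4, b=10

The a coordinate repeats the cycle [4, 4, -6] with period 3; step 7 mod 3 = 1, giving 4.
The b coordinate changes by +1 each step, so at step 7 it is 3 + 7·(1) = 10.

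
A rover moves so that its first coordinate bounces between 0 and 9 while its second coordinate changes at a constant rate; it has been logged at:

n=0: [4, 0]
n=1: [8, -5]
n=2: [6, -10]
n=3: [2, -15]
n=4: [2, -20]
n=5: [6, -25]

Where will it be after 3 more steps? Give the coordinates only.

The first coordinate reflects between 0 and 9, moving 4 per step.
  step 6: 6 → 8
  step 7: 8 → 4
  step 8: 4 → 0
The second coordinate changes by -5 each step: at step 8 it is -40.

[0, -40]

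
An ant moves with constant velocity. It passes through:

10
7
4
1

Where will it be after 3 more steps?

Each step adds -3 to the position.
step 4: 1 − 3 → -2
step 5: -2 − 3 → -5
step 6: -5 − 3 → -8

-8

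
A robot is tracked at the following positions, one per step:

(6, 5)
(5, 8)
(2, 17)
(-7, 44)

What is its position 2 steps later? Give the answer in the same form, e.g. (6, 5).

Consecutive displacements (-1, +3), (-3, +9), (-9, +27) scale by a factor of 3 each step.
step 4: (-7, 44) + (-27, +81) → (-34, 125)
step 5: (-34, 125) + (-81, +243) → (-115, 368)

(-115, 368)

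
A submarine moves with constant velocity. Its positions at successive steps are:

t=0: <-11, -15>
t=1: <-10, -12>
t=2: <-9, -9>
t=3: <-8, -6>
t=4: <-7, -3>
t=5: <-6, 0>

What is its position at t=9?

The position changes by <+1, +3> every step.
step 6: <-6, 0> + <+1, +3> → <-5, 3>
step 7: <-5, 3> + <+1, +3> → <-4, 6>
step 8: <-4, 6> + <+1, +3> → <-3, 9>
step 9: <-3, 9> + <+1, +3> → <-2, 12>

<-2, 12>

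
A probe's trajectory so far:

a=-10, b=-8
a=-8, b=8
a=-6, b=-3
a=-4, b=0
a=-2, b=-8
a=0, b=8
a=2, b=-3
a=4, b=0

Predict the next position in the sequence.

A: linear, +2 per step → 6 at step 8.
B: cycles through -8, 8, -3, 0 every 4 steps. Step 8 lands at position 0 of the cycle → -8.

a=6, b=-8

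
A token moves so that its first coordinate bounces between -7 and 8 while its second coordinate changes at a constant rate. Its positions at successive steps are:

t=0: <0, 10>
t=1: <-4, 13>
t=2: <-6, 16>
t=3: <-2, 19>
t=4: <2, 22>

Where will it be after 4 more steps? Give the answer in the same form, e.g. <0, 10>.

The first coordinate travels 4 per step and bounces off the walls at -7 and 8.
  step 5: 2 → 6
  step 6: 6 → 6
  step 7: 6 → 2
  step 8: 2 → -2
The second coordinate changes by +3 each step: at step 8 it is 34.

<-2, 34>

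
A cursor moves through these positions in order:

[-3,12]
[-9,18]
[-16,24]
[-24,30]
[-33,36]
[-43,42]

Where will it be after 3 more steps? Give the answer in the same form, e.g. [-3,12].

[-79,60]

Taking differences between consecutive positions: [-6,+6], [-7,+6], [-8,+6], [-9,+6], [-10,+6]. These grow by [-1,+0] each step.
step 6: [-43,42] + [-11,+6] → [-54,48]
step 7: [-54,48] + [-12,+6] → [-66,54]
step 8: [-66,54] + [-13,+6] → [-79,60]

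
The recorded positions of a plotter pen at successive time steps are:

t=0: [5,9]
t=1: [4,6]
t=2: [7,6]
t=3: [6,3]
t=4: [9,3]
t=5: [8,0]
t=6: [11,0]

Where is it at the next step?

[10,-3]

The moves between consecutive positions are [-1,-3], [+3,+0], [-1,-3], [+3,+0], [-1,-3], [+3,+0]; they repeat the 2-cycle [[-1,-3], [+3,+0]].
step 7: apply [-1,-3] → [10,-3]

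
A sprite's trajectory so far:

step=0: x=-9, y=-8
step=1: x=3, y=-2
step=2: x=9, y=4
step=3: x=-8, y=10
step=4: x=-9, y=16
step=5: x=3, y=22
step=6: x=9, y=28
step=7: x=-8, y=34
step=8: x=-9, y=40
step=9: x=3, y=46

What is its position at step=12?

x=-9, y=64

The x coordinate repeats the cycle [-9, 3, 9, -8] with period 4; step 12 mod 4 = 0, giving -9.
The y coordinate changes by +6 each step, so at step 12 it is -8 + 12·(6) = 64.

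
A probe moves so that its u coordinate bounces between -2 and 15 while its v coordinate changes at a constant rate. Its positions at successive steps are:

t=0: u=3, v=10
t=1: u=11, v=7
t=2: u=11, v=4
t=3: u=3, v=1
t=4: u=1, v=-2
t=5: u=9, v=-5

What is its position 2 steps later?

u=5, v=-11

The u coordinate reflects between -2 and 15, moving 8 per step.
  step 6: 9 → 13
  step 7: 13 → 5
The v coordinate changes by -3 each step: at step 7 it is -11.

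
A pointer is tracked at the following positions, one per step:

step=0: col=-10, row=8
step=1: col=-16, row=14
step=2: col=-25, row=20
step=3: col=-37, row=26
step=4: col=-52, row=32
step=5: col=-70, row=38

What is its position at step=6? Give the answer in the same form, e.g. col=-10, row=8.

col=-91, row=44

Successive displacements: (-6, +6), (-9, +6), (-12, +6), (-15, +6), (-18, +6) — each changes by (-3, +0).
step 6: col=-70, row=38 + (-21, +6) → col=-91, row=44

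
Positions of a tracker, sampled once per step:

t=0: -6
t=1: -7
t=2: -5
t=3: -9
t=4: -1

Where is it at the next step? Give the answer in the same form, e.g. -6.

Consecutive displacements -1, +2, -4, +8 scale by a factor of -2 each step.
step 5: -1 − 16 → -17

-17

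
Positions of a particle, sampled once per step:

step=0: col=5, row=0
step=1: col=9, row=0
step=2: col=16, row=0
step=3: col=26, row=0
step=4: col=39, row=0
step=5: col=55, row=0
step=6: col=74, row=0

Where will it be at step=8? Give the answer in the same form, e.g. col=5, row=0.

Taking differences between consecutive positions: (+4, +0), (+7, +0), (+10, +0), (+13, +0), (+16, +0), (+19, +0). These grow by (+3, +0) each step.
step 7: col=74, row=0 + (+22, +0) → col=96, row=0
step 8: col=96, row=0 + (+25, +0) → col=121, row=0

col=121, row=0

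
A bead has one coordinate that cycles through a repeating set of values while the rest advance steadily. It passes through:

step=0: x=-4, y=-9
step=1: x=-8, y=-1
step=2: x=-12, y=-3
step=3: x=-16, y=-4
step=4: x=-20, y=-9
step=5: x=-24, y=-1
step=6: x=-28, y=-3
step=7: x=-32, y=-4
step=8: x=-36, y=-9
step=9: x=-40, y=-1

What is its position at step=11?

X: linear, -4 per step → -48 at step 11.
Y: cycles through -9, -1, -3, -4 every 4 steps. Step 11 lands at position 3 of the cycle → -4.

x=-48, y=-4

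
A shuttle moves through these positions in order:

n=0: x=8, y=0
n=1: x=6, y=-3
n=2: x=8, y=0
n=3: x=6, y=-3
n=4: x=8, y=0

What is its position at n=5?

Step-to-step displacements: (-2, -3), (+2, +3), (-2, -3), (+2, +3); each is -1× the previous.
step 5: x=8, y=0 + (-2, -3) → x=6, y=-3

x=6, y=-3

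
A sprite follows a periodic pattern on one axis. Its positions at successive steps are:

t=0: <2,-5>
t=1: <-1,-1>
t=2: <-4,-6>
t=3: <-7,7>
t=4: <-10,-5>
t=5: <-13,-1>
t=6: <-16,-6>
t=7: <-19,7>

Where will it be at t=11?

First: linear, -3 per step → -31 at step 11.
Second: cycles through -5, -1, -6, 7 every 4 steps. Step 11 lands at position 3 of the cycle → 7.

<-31,7>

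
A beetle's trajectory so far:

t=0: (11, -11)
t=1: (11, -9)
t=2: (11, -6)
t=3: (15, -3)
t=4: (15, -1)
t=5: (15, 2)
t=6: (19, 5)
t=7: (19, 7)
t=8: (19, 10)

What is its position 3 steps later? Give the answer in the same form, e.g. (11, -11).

The moves between consecutive positions are (+0, +2), (+0, +3), (+4, +3), (+0, +2), (+0, +3), (+4, +3), (+0, +2), (+0, +3); they repeat the 3-cycle [(+0, +2), (+0, +3), (+4, +3)].
step 9: apply (+4, +3) → (23, 13)
step 10: apply (+0, +2) → (23, 15)
step 11: apply (+0, +3) → (23, 18)

(23, 18)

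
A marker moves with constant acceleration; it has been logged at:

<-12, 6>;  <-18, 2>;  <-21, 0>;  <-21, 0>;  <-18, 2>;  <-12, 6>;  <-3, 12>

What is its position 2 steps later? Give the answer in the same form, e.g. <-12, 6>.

<24, 30>

Successive displacements: <-6, -4>, <-3, -2>, <+0, +0>, <+3, +2>, <+6, +4>, <+9, +6> — each changes by <+3, +2>.
step 7: <-3, 12> + <+12, +8> → <9, 20>
step 8: <9, 20> + <+15, +10> → <24, 30>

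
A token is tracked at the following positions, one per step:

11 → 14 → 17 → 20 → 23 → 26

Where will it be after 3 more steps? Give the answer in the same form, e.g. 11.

Constant displacement of +3 per step.
step 6: 26 + 3 → 29
step 7: 29 + 3 → 32
step 8: 32 + 3 → 35

35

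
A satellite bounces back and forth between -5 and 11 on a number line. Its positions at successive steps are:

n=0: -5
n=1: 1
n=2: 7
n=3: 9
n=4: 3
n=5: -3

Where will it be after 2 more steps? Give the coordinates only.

5

The value travels 6 per step and bounces off the walls at -5 and 11.
  step 6: -3 → -1
  step 7: -1 → 5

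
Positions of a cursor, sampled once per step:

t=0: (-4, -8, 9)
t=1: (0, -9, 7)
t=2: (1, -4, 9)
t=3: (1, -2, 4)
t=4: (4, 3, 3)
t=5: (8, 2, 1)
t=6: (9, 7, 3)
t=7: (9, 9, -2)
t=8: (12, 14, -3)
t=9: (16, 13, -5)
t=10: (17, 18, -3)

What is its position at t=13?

(24, 24, -11)

Step-to-step displacements: (+4, -1, -2), (+1, +5, +2), (+0, +2, -5), (+3, +5, -1), (+4, -1, -2), (+1, +5, +2), (+0, +2, -5), (+3, +5, -1), (+4, -1, -2), (+1, +5, +2) — a repeating cycle of length 4.
step 11: apply (+0, +2, -5) → (17, 20, -8)
step 12: apply (+3, +5, -1) → (20, 25, -9)
step 13: apply (+4, -1, -2) → (24, 24, -11)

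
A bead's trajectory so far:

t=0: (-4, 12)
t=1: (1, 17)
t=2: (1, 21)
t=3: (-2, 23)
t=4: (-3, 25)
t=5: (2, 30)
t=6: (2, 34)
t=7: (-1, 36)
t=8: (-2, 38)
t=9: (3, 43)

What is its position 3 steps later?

The moves between consecutive positions are (+5, +5), (+0, +4), (-3, +2), (-1, +2), (+5, +5), (+0, +4), (-3, +2), (-1, +2), (+5, +5); they repeat the 4-cycle [(+5, +5), (+0, +4), (-3, +2), (-1, +2)].
step 10: apply (+0, +4) → (3, 47)
step 11: apply (-3, +2) → (0, 49)
step 12: apply (-1, +2) → (-1, 51)

(-1, 51)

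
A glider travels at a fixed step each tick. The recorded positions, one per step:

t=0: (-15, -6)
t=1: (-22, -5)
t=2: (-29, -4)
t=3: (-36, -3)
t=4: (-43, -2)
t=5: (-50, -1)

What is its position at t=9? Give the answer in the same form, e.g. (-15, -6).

The position changes by (-7, +1) every step.
step 6: (-50, -1) + (-7, +1) → (-57, 0)
step 7: (-57, 0) + (-7, +1) → (-64, 1)
step 8: (-64, 1) + (-7, +1) → (-71, 2)
step 9: (-71, 2) + (-7, +1) → (-78, 3)

(-78, 3)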